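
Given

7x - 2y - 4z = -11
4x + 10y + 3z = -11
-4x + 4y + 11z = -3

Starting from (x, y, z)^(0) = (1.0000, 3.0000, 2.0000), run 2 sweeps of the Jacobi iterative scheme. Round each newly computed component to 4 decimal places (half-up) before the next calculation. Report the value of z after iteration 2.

0.6468

Iteration 1:
  x = (-11 - (-2)·3.0000 - (-4)·2.0000) / (7) = 0.4286
  y = (-11 - (4)·1.0000 - (3)·2.0000) / (10) = -2.1000
  z = (-3 - (-4)·1.0000 - (4)·3.0000) / (11) = -1.0000
Iteration 2:
  x = (-11 - (-2)·-2.1000 - (-4)·-1.0000) / (7) = -2.7429
  y = (-11 - (4)·0.4286 - (3)·-1.0000) / (10) = -0.9714
  z = (-3 - (-4)·0.4286 - (4)·-2.1000) / (11) = 0.6468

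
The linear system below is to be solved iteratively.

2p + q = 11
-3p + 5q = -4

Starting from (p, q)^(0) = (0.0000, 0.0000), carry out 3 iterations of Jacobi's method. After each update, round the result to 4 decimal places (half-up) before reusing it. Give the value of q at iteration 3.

2.7400

Iteration 1:
  p = (11 - (1)·0.0000) / (2) = 5.5000
  q = (-4 - (-3)·0.0000) / (5) = -0.8000
Iteration 2:
  p = (11 - (1)·-0.8000) / (2) = 5.9000
  q = (-4 - (-3)·5.5000) / (5) = 2.5000
Iteration 3:
  p = (11 - (1)·2.5000) / (2) = 4.2500
  q = (-4 - (-3)·5.9000) / (5) = 2.7400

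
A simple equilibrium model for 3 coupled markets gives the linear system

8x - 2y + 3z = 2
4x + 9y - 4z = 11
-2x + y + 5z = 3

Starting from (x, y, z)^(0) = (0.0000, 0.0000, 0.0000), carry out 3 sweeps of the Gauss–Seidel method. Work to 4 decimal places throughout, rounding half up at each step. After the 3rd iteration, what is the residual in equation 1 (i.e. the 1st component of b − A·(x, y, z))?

Iteration 1:
  x = (2 - (-2)·0.0000 - (3)·0.0000) / (8) = 0.2500
  y = (11 - (4)·0.2500 - (-4)·0.0000) / (9) = 1.1111
  z = (3 - (-2)·0.2500 - (1)·1.1111) / (5) = 0.4778
Iteration 2:
  x = (2 - (-2)·1.1111 - (3)·0.4778) / (8) = 0.3486
  y = (11 - (4)·0.3486 - (-4)·0.4778) / (9) = 1.2796
  z = (3 - (-2)·0.3486 - (1)·1.2796) / (5) = 0.4835
Iteration 3:
  x = (2 - (-2)·1.2796 - (3)·0.4835) / (8) = 0.3886
  y = (11 - (4)·0.3886 - (-4)·0.4835) / (9) = 1.2644
  z = (3 - (-2)·0.3886 - (1)·1.2644) / (5) = 0.5026
Residual b − A·x = (-0.0878, 0.0764, -0.0002)

-0.0878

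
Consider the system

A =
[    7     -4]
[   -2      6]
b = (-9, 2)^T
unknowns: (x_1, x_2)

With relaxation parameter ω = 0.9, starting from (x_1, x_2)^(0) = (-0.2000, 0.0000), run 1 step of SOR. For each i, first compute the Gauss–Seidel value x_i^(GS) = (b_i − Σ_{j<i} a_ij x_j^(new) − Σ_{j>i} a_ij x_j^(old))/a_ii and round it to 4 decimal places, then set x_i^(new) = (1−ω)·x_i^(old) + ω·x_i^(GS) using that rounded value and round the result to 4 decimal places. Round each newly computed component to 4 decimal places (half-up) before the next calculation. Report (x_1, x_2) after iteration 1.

(-1.1771, -0.0531)

Iteration 1:
  x_1: GS value = (-9 - (-4)·0.0000) / (7) = -1.2857;  x_1 ← (1−ω)·-0.2000 + ω·-1.2857 = -1.1771
  x_2: GS value = (2 - (-2)·-1.1771) / (6) = -0.0590;  x_2 ← (1−ω)·0.0000 + ω·-0.0590 = -0.0531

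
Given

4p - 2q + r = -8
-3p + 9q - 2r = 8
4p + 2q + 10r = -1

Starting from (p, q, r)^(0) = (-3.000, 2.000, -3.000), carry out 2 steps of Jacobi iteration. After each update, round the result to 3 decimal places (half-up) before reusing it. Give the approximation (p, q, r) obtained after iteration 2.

(-2.564, 0.961, 0.156)

Iteration 1:
  p = (-8 - (-2)·2.000 - (1)·-3.000) / (4) = -0.250
  q = (8 - (-3)·-3.000 - (-2)·-3.000) / (9) = -0.778
  r = (-1 - (4)·-3.000 - (2)·2.000) / (10) = 0.700
Iteration 2:
  p = (-8 - (-2)·-0.778 - (1)·0.700) / (4) = -2.564
  q = (8 - (-3)·-0.250 - (-2)·0.700) / (9) = 0.961
  r = (-1 - (4)·-0.250 - (2)·-0.778) / (10) = 0.156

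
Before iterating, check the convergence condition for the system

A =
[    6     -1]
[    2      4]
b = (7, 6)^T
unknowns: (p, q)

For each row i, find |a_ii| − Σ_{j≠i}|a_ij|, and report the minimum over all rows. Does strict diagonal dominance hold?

row 1: |6| − (1) = 5
row 2: |4| − (2) = 2
minimum over rows = 2 → strictly diagonally dominant (convergence guaranteed)

2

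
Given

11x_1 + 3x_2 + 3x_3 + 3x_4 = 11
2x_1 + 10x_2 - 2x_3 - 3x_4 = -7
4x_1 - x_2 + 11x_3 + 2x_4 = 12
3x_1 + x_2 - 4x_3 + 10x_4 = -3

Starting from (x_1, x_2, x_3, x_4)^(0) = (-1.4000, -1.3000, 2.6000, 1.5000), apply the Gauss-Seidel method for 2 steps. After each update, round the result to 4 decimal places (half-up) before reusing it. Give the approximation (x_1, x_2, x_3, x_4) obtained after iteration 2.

(0.7592, -0.7290, 0.7653, -0.1487)

Iteration 1:
  x_1 = (11 - (3)·-1.3000 - (3)·2.6000 - (3)·1.5000) / (11) = 0.2364
  x_2 = (-7 - (2)·0.2364 - (-2)·2.6000 - (-3)·1.5000) / (10) = 0.2227
  x_3 = (12 - (4)·0.2364 - (-1)·0.2227 - (2)·1.5000) / (11) = 0.7525
  x_4 = (-3 - (3)·0.2364 - (1)·0.2227 - (-4)·0.7525) / (10) = -0.0922
Iteration 2:
  x_1 = (11 - (3)·0.2227 - (3)·0.7525 - (3)·-0.0922) / (11) = 0.7592
  x_2 = (-7 - (2)·0.7592 - (-2)·0.7525 - (-3)·-0.0922) / (10) = -0.7290
  x_3 = (12 - (4)·0.7592 - (-1)·-0.7290 - (2)·-0.0922) / (11) = 0.7653
  x_4 = (-3 - (3)·0.7592 - (1)·-0.7290 - (-4)·0.7653) / (10) = -0.1487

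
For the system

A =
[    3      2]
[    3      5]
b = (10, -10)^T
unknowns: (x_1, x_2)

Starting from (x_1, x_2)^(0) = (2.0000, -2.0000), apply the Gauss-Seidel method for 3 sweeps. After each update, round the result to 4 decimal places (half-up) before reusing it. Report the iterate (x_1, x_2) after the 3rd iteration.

Iteration 1:
  x_1 = (10 - (2)·-2.0000) / (3) = 4.6667
  x_2 = (-10 - (3)·4.6667) / (5) = -4.8000
Iteration 2:
  x_1 = (10 - (2)·-4.8000) / (3) = 6.5333
  x_2 = (-10 - (3)·6.5333) / (5) = -5.9200
Iteration 3:
  x_1 = (10 - (2)·-5.9200) / (3) = 7.2800
  x_2 = (-10 - (3)·7.2800) / (5) = -6.3680

(7.2800, -6.3680)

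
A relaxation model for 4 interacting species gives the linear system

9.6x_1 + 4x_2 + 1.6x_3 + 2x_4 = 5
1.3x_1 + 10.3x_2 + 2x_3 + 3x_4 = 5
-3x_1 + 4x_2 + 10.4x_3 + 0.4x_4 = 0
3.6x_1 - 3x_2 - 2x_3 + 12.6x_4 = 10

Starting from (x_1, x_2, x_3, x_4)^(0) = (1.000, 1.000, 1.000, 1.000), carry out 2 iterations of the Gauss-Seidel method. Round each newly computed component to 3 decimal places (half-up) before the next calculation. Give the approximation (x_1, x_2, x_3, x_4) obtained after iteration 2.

Iteration 1:
  x_1 = (5 - (4)·1.000 - (1.6)·1.000 - (2)·1.000) / (9.6) = -0.271
  x_2 = (5 - (1.3)·-0.271 - (2)·1.000 - (3)·1.000) / (10.3) = 0.034
  x_3 = (0 - (-3)·-0.271 - (4)·0.034 - (0.4)·1.000) / (10.4) = -0.130
  x_4 = (10 - (3.6)·-0.271 - (-3)·0.034 - (-2)·-0.130) / (12.6) = 0.859
Iteration 2:
  x_1 = (5 - (4)·0.034 - (1.6)·-0.130 - (2)·0.859) / (9.6) = 0.349
  x_2 = (5 - (1.3)·0.349 - (2)·-0.130 - (3)·0.859) / (10.3) = 0.216
  x_3 = (0 - (-3)·0.349 - (4)·0.216 - (0.4)·0.859) / (10.4) = -0.015
  x_4 = (10 - (3.6)·0.349 - (-3)·0.216 - (-2)·-0.015) / (12.6) = 0.743

(0.349, 0.216, -0.015, 0.743)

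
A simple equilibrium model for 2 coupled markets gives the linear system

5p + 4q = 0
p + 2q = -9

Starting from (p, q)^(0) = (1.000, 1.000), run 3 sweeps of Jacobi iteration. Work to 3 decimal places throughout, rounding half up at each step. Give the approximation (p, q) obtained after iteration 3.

(3.280, -6.500)

Iteration 1:
  p = (0 - (4)·1.000) / (5) = -0.800
  q = (-9 - (1)·1.000) / (2) = -5.000
Iteration 2:
  p = (0 - (4)·-5.000) / (5) = 4.000
  q = (-9 - (1)·-0.800) / (2) = -4.100
Iteration 3:
  p = (0 - (4)·-4.100) / (5) = 3.280
  q = (-9 - (1)·4.000) / (2) = -6.500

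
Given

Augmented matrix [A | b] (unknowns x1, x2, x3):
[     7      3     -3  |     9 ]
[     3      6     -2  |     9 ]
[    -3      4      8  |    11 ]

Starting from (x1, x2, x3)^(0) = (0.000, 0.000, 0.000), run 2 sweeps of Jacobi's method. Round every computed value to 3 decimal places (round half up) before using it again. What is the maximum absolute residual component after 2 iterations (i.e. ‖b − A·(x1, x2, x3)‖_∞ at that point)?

0.580

Iteration 1:
  x1 = (9 - (3)·0.000 - (-3)·0.000) / (7) = 1.286
  x2 = (9 - (3)·0.000 - (-2)·0.000) / (6) = 1.500
  x3 = (11 - (-3)·0.000 - (4)·0.000) / (8) = 1.375
Iteration 2:
  x1 = (9 - (3)·1.500 - (-3)·1.375) / (7) = 1.232
  x2 = (9 - (3)·1.286 - (-2)·1.375) / (6) = 1.315
  x3 = (11 - (-3)·1.286 - (4)·1.500) / (8) = 1.107
Residual b − A·x = (-0.248, -0.372, 0.580); ∞-norm = 0.580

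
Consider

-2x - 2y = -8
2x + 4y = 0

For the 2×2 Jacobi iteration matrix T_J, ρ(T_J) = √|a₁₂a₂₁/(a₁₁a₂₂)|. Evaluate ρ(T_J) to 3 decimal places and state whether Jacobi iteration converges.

a₁₂a₂₁/(a₁₁a₂₂) = (-2)·(2) / ((-2)·(4)) = 0.500000
ρ = √|0.500000| = √0.500000 = 0.707
ρ < 1, so Jacobi converges

0.707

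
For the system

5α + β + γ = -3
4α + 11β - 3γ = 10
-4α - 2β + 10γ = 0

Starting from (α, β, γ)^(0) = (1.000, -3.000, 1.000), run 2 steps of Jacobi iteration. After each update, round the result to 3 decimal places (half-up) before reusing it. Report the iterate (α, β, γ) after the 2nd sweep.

(-0.724, 0.927, 0.084)

Iteration 1:
  α = (-3 - (1)·-3.000 - (1)·1.000) / (5) = -0.200
  β = (10 - (4)·1.000 - (-3)·1.000) / (11) = 0.818
  γ = (0 - (-4)·1.000 - (-2)·-3.000) / (10) = -0.200
Iteration 2:
  α = (-3 - (1)·0.818 - (1)·-0.200) / (5) = -0.724
  β = (10 - (4)·-0.200 - (-3)·-0.200) / (11) = 0.927
  γ = (0 - (-4)·-0.200 - (-2)·0.818) / (10) = 0.084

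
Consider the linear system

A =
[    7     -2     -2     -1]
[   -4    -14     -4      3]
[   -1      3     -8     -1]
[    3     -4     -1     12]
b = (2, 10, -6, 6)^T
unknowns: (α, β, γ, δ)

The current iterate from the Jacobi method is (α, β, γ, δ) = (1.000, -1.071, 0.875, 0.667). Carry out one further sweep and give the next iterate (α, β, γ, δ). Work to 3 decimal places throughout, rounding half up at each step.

(0.325, -1.107, 0.140, -0.034)

One sweep:
  α = (2 - (-2)·-1.071 - (-2)·0.875 - (-1)·0.667) / (7) = 0.325
  β = (10 - (-4)·1.000 - (-4)·0.875 - (3)·0.667) / (-14) = -1.107
  γ = (-6 - (-1)·1.000 - (3)·-1.071 - (-1)·0.667) / (-8) = 0.140
  δ = (6 - (3)·1.000 - (-4)·-1.071 - (-1)·0.875) / (12) = -0.034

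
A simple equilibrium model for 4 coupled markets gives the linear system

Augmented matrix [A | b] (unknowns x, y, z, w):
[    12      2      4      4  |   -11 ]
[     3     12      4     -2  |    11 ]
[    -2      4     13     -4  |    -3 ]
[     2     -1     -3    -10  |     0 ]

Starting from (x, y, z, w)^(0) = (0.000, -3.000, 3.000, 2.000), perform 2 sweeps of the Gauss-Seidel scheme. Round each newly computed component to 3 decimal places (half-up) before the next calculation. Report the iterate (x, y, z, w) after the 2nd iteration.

Iteration 1:
  x = (-11 - (2)·-3.000 - (4)·3.000 - (4)·2.000) / (12) = -2.083
  y = (11 - (3)·-2.083 - (4)·3.000 - (-2)·2.000) / (12) = 0.771
  z = (-3 - (-2)·-2.083 - (4)·0.771 - (-4)·2.000) / (13) = -0.173
  w = (0 - (2)·-2.083 - (-1)·0.771 - (-3)·-0.173) / (-10) = -0.442
Iteration 2:
  x = (-11 - (2)·0.771 - (4)·-0.173 - (4)·-0.442) / (12) = -0.840
  y = (11 - (3)·-0.840 - (4)·-0.173 - (-2)·-0.442) / (12) = 1.111
  z = (-3 - (-2)·-0.840 - (4)·1.111 - (-4)·-0.442) / (13) = -0.838
  w = (0 - (2)·-0.840 - (-1)·1.111 - (-3)·-0.838) / (-10) = -0.028

(-0.840, 1.111, -0.838, -0.028)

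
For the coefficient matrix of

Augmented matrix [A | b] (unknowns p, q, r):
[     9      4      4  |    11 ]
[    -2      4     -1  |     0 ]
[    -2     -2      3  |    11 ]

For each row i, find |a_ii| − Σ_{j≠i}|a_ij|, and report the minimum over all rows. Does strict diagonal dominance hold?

row 1: |9| − (4+4) = 1
row 2: |4| − (2+1) = 1
row 3: |3| − (2+2) = -1
minimum over rows = -1 → not strictly diagonally dominant

-1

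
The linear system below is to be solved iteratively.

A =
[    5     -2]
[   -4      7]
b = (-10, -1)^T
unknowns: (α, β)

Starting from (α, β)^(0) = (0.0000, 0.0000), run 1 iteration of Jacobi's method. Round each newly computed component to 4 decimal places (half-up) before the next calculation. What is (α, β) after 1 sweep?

Iteration 1:
  α = (-10 - (-2)·0.0000) / (5) = -2.0000
  β = (-1 - (-4)·0.0000) / (7) = -0.1429

(-2.0000, -0.1429)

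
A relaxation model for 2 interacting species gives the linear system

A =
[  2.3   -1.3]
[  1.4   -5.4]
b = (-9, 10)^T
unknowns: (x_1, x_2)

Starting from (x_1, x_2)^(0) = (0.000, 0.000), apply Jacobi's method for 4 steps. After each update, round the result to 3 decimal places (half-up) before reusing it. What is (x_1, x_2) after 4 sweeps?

Iteration 1:
  x_1 = (-9 - (-1.3)·0.000) / (2.3) = -3.913
  x_2 = (10 - (1.4)·0.000) / (-5.4) = -1.852
Iteration 2:
  x_1 = (-9 - (-1.3)·-1.852) / (2.3) = -4.960
  x_2 = (10 - (1.4)·-3.913) / (-5.4) = -2.866
Iteration 3:
  x_1 = (-9 - (-1.3)·-2.866) / (2.3) = -5.533
  x_2 = (10 - (1.4)·-4.960) / (-5.4) = -3.138
Iteration 4:
  x_1 = (-9 - (-1.3)·-3.138) / (2.3) = -5.687
  x_2 = (10 - (1.4)·-5.533) / (-5.4) = -3.286

(-5.687, -3.286)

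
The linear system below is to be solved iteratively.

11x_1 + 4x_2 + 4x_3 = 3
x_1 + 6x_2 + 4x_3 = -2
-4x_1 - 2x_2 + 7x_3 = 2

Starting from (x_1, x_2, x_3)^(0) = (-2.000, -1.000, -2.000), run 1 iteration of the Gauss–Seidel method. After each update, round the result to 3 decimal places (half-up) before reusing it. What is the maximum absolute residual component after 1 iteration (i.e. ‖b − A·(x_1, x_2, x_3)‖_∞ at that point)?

Iteration 1:
  x_1 = (3 - (4)·-1.000 - (4)·-2.000) / (11) = 1.364
  x_2 = (-2 - (1)·1.364 - (4)·-2.000) / (6) = 0.773
  x_3 = (2 - (-4)·1.364 - (-2)·0.773) / (7) = 1.286
Residual b − A·x = (-20.240, -13.146, 0.000); ∞-norm = 20.240

20.240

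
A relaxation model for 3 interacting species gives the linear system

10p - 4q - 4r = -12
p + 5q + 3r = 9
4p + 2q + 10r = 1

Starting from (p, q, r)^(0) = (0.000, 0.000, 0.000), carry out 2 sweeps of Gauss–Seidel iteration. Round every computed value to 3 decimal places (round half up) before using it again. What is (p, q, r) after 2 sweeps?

Iteration 1:
  p = (-12 - (-4)·0.000 - (-4)·0.000) / (10) = -1.200
  q = (9 - (1)·-1.200 - (3)·0.000) / (5) = 2.040
  r = (1 - (4)·-1.200 - (2)·2.040) / (10) = 0.172
Iteration 2:
  p = (-12 - (-4)·2.040 - (-4)·0.172) / (10) = -0.315
  q = (9 - (1)·-0.315 - (3)·0.172) / (5) = 1.760
  r = (1 - (4)·-0.315 - (2)·1.760) / (10) = -0.126

(-0.315, 1.760, -0.126)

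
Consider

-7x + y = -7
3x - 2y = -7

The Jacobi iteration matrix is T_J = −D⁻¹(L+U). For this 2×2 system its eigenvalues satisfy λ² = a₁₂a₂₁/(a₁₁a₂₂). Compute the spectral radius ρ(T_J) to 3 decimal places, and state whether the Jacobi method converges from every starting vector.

0.463

a₁₂a₂₁/(a₁₁a₂₂) = (1)·(3) / ((-7)·(-2)) = 0.214286
ρ = √|0.214286| = √0.214286 = 0.463
ρ < 1, so Jacobi converges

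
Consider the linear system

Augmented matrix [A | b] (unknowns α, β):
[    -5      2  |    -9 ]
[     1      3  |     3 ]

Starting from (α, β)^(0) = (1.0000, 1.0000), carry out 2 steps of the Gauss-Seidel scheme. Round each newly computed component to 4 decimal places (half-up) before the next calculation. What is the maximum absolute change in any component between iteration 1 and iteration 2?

Iteration 1:
  α = (-9 - (2)·1.0000) / (-5) = 2.2000
  β = (3 - (1)·2.2000) / (3) = 0.2667
Iteration 2:
  α = (-9 - (2)·0.2667) / (-5) = 1.9067
  β = (3 - (1)·1.9067) / (3) = 0.3644
Change: (-0.2933, 0.0977) → max |·| = 0.2933

0.2933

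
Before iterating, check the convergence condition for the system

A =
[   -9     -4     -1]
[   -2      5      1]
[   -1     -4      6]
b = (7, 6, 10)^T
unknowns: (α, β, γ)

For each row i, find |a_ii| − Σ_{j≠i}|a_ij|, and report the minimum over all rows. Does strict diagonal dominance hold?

row 1: |-9| − (4+1) = 4
row 2: |5| − (2+1) = 2
row 3: |6| − (1+4) = 1
minimum over rows = 1 → strictly diagonally dominant (convergence guaranteed)

1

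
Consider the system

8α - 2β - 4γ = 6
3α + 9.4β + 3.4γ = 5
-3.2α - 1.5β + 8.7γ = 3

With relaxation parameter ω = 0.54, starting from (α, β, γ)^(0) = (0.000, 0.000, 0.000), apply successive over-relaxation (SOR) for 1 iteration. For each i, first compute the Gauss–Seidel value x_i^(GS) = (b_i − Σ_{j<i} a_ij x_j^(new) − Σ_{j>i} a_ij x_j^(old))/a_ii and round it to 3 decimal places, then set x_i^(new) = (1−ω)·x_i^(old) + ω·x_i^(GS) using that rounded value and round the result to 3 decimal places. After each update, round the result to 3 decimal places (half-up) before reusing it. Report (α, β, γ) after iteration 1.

Iteration 1:
  α: GS value = (6 - (-2)·0.000 - (-4)·0.000) / (8) = 0.750;  α ← (1−ω)·0.000 + ω·0.750 = 0.405
  β: GS value = (5 - (3)·0.405 - (3.4)·0.000) / (9.4) = 0.403;  β ← (1−ω)·0.000 + ω·0.403 = 0.218
  γ: GS value = (3 - (-3.2)·0.405 - (-1.5)·0.218) / (8.7) = 0.531;  γ ← (1−ω)·0.000 + ω·0.531 = 0.287

(0.405, 0.218, 0.287)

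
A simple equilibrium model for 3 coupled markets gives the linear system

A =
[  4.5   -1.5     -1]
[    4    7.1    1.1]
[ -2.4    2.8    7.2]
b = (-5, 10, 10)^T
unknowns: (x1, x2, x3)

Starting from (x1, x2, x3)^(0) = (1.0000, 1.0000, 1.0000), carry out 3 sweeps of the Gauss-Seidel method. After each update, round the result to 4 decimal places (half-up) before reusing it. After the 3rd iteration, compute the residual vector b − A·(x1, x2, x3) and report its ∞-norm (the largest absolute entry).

Iteration 1:
  x1 = (-5 - (-1.5)·1.0000 - (-1)·1.0000) / (4.5) = -0.5556
  x2 = (10 - (4)·-0.5556 - (1.1)·1.0000) / (7.1) = 1.5665
  x3 = (10 - (-2.4)·-0.5556 - (2.8)·1.5665) / (7.2) = 0.5945
Iteration 2:
  x1 = (-5 - (-1.5)·1.5665 - (-1)·0.5945) / (4.5) = -0.4568
  x2 = (10 - (4)·-0.4568 - (1.1)·0.5945) / (7.1) = 1.5737
  x3 = (10 - (-2.4)·-0.4568 - (2.8)·1.5737) / (7.2) = 0.6246
Iteration 3:
  x1 = (-5 - (-1.5)·1.5737 - (-1)·0.6246) / (4.5) = -0.4477
  x2 = (10 - (4)·-0.4477 - (1.1)·0.6246) / (7.1) = 1.5639
  x3 = (10 - (-2.4)·-0.4477 - (2.8)·1.5639) / (7.2) = 0.6315
Residual b − A·x = (-0.0080, -0.0075, -0.0002); ∞-norm = 0.0080

0.0080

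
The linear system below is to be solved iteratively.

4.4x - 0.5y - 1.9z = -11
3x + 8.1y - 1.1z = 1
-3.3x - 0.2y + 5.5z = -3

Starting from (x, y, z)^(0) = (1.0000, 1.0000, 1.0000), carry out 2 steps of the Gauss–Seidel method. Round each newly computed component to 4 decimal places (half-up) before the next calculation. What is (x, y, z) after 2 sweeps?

Iteration 1:
  x = (-11 - (-0.5)·1.0000 - (-1.9)·1.0000) / (4.4) = -1.9545
  y = (1 - (3)·-1.9545 - (-1.1)·1.0000) / (8.1) = 0.9831
  z = (-3 - (-3.3)·-1.9545 - (-0.2)·0.9831) / (5.5) = -1.6824
Iteration 2:
  x = (-11 - (-0.5)·0.9831 - (-1.9)·-1.6824) / (4.4) = -3.1148
  y = (1 - (3)·-3.1148 - (-1.1)·-1.6824) / (8.1) = 1.0486
  z = (-3 - (-3.3)·-3.1148 - (-0.2)·1.0486) / (5.5) = -2.3762

(-3.1148, 1.0486, -2.3762)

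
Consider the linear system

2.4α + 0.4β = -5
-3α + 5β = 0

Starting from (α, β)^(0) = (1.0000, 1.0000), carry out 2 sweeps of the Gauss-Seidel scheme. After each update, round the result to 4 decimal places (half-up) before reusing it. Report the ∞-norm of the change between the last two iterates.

Iteration 1:
  α = (-5 - (0.4)·1.0000) / (2.4) = -2.2500
  β = (0 - (-3)·-2.2500) / (5) = -1.3500
Iteration 2:
  α = (-5 - (0.4)·-1.3500) / (2.4) = -1.8583
  β = (0 - (-3)·-1.8583) / (5) = -1.1150
Change: (0.3917, 0.2350) → max |·| = 0.3917

0.3917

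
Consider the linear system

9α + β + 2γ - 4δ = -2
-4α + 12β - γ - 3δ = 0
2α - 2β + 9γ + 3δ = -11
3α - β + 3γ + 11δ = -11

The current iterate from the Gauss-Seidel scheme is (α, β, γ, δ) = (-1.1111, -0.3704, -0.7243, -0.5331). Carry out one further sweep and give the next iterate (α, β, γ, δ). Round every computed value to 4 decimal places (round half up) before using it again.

(-0.2570, -0.2793, -1.0495, -0.6691)

One sweep:
  α = (-2 - (1)·-0.3704 - (2)·-0.7243 - (-4)·-0.5331) / (9) = -0.2570
  β = (0 - (-4)·-0.2570 - (-1)·-0.7243 - (-3)·-0.5331) / (12) = -0.2793
  γ = (-11 - (2)·-0.2570 - (-2)·-0.2793 - (3)·-0.5331) / (9) = -1.0495
  δ = (-11 - (3)·-0.2570 - (-1)·-0.2793 - (3)·-1.0495) / (11) = -0.6691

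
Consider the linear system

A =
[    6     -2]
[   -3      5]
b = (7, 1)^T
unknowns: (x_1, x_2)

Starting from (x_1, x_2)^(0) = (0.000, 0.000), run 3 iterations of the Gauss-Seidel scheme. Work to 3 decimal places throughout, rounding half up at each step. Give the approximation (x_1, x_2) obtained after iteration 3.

Iteration 1:
  x_1 = (7 - (-2)·0.000) / (6) = 1.167
  x_2 = (1 - (-3)·1.167) / (5) = 0.900
Iteration 2:
  x_1 = (7 - (-2)·0.900) / (6) = 1.467
  x_2 = (1 - (-3)·1.467) / (5) = 1.080
Iteration 3:
  x_1 = (7 - (-2)·1.080) / (6) = 1.527
  x_2 = (1 - (-3)·1.527) / (5) = 1.116

(1.527, 1.116)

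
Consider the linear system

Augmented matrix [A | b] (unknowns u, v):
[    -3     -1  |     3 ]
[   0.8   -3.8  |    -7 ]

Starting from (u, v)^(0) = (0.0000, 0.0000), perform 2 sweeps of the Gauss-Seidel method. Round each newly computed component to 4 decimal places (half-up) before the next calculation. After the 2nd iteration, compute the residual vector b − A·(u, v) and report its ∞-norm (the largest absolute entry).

Iteration 1:
  u = (3 - (-1)·0.0000) / (-3) = -1.0000
  v = (-7 - (0.8)·-1.0000) / (-3.8) = 1.6316
Iteration 2:
  u = (3 - (-1)·1.6316) / (-3) = -1.5439
  v = (-7 - (0.8)·-1.5439) / (-3.8) = 1.5171
Residual b − A·x = (-0.1146, 0.0001); ∞-norm = 0.1146

0.1146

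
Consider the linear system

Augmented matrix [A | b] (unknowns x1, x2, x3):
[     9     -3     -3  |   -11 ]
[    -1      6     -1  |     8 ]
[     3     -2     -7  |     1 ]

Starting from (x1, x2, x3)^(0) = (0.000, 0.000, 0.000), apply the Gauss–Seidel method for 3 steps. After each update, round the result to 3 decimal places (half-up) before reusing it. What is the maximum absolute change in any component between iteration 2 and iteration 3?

Iteration 1:
  x1 = (-11 - (-3)·0.000 - (-3)·0.000) / (9) = -1.222
  x2 = (8 - (-1)·-1.222 - (-1)·0.000) / (6) = 1.130
  x3 = (1 - (3)·-1.222 - (-2)·1.130) / (-7) = -0.989
Iteration 2:
  x1 = (-11 - (-3)·1.130 - (-3)·-0.989) / (9) = -1.175
  x2 = (8 - (-1)·-1.175 - (-1)·-0.989) / (6) = 0.973
  x3 = (1 - (3)·-1.175 - (-2)·0.973) / (-7) = -0.924
Iteration 3:
  x1 = (-11 - (-3)·0.973 - (-3)·-0.924) / (9) = -1.206
  x2 = (8 - (-1)·-1.206 - (-1)·-0.924) / (6) = 0.978
  x3 = (1 - (3)·-1.206 - (-2)·0.978) / (-7) = -0.939
Change: (-0.031, 0.005, -0.015) → max |·| = 0.031

0.031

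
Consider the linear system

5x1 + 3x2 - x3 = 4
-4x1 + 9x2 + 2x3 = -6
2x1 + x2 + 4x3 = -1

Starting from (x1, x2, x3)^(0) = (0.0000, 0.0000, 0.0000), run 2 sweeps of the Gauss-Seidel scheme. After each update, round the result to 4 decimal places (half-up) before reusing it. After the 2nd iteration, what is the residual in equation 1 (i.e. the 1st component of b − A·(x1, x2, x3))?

Iteration 1:
  x1 = (4 - (3)·0.0000 - (-1)·0.0000) / (5) = 0.8000
  x2 = (-6 - (-4)·0.8000 - (2)·0.0000) / (9) = -0.3111
  x3 = (-1 - (2)·0.8000 - (1)·-0.3111) / (4) = -0.5722
Iteration 2:
  x1 = (4 - (3)·-0.3111 - (-1)·-0.5722) / (5) = 0.8722
  x2 = (-6 - (-4)·0.8722 - (2)·-0.5722) / (9) = -0.1519
  x3 = (-1 - (2)·0.8722 - (1)·-0.1519) / (4) = -0.6481
Residual b − A·x = (-0.5534, 0.1521, -0.0001)

-0.5534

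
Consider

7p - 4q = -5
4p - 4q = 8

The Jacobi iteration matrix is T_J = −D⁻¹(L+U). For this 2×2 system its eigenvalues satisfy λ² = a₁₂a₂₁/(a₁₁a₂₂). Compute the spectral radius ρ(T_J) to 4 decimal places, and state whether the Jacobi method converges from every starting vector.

a₁₂a₂₁/(a₁₁a₂₂) = (-4)·(4) / ((7)·(-4)) = 0.571429
ρ = √|0.571429| = √0.571429 = 0.7559
ρ < 1, so Jacobi converges

0.7559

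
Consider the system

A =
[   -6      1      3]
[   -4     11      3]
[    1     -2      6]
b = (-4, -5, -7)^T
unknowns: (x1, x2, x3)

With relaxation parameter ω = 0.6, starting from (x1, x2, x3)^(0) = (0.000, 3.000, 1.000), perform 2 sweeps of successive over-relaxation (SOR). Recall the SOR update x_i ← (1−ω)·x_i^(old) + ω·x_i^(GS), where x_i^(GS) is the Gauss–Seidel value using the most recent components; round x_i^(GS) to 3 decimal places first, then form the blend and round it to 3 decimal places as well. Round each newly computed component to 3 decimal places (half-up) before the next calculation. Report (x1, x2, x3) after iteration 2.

(0.837, 0.336, -0.798)

Iteration 1:
  x1: GS value = (-4 - (1)·3.000 - (3)·1.000) / (-6) = 1.667;  x1 ← (1−ω)·0.000 + ω·1.667 = 1.000
  x2: GS value = (-5 - (-4)·1.000 - (3)·1.000) / (11) = -0.364;  x2 ← (1−ω)·3.000 + ω·-0.364 = 0.982
  x3: GS value = (-7 - (1)·1.000 - (-2)·0.982) / (6) = -1.006;  x3 ← (1−ω)·1.000 + ω·-1.006 = -0.204
Iteration 2:
  x1: GS value = (-4 - (1)·0.982 - (3)·-0.204) / (-6) = 0.728;  x1 ← (1−ω)·1.000 + ω·0.728 = 0.837
  x2: GS value = (-5 - (-4)·0.837 - (3)·-0.204) / (11) = -0.095;  x2 ← (1−ω)·0.982 + ω·-0.095 = 0.336
  x3: GS value = (-7 - (1)·0.837 - (-2)·0.336) / (6) = -1.194;  x3 ← (1−ω)·-0.204 + ω·-1.194 = -0.798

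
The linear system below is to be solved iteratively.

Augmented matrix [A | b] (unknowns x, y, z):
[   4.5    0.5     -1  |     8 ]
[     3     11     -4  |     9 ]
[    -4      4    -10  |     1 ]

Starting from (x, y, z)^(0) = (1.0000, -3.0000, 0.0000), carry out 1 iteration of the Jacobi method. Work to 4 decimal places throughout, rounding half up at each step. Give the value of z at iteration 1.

-1.7000

Iteration 1:
  x = (8 - (0.5)·-3.0000 - (-1)·0.0000) / (4.5) = 2.1111
  y = (9 - (3)·1.0000 - (-4)·0.0000) / (11) = 0.5455
  z = (1 - (-4)·1.0000 - (4)·-3.0000) / (-10) = -1.7000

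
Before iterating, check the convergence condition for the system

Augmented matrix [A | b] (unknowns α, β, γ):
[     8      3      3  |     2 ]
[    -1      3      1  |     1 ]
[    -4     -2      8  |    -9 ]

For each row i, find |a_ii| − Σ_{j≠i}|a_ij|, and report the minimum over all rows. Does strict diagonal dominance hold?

row 1: |8| − (3+3) = 2
row 2: |3| − (1+1) = 1
row 3: |8| − (4+2) = 2
minimum over rows = 1 → strictly diagonally dominant (convergence guaranteed)

1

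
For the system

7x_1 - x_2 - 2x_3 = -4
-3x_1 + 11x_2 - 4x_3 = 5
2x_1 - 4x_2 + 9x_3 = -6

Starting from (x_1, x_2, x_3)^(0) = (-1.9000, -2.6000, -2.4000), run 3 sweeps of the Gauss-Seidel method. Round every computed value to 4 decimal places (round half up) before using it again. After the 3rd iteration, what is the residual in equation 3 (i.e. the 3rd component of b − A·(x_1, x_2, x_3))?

Iteration 1:
  x_1 = (-4 - (-1)·-2.6000 - (-2)·-2.4000) / (7) = -1.6286
  x_2 = (5 - (-3)·-1.6286 - (-4)·-2.4000) / (11) = -0.8623
  x_3 = (-6 - (2)·-1.6286 - (-4)·-0.8623) / (9) = -0.6880
Iteration 2:
  x_1 = (-4 - (-1)·-0.8623 - (-2)·-0.6880) / (7) = -0.8912
  x_2 = (5 - (-3)·-0.8912 - (-4)·-0.6880) / (11) = -0.0387
  x_3 = (-6 - (2)·-0.8912 - (-4)·-0.0387) / (9) = -0.4858
Iteration 3:
  x_1 = (-4 - (-1)·-0.0387 - (-2)·-0.4858) / (7) = -0.7158
  x_2 = (5 - (-3)·-0.7158 - (-4)·-0.4858) / (11) = 0.0827
  x_3 = (-6 - (2)·-0.7158 - (-4)·0.0827) / (9) = -0.4708
Residual b − A·x = (0.1517, 0.0597, -0.0004)

-0.0004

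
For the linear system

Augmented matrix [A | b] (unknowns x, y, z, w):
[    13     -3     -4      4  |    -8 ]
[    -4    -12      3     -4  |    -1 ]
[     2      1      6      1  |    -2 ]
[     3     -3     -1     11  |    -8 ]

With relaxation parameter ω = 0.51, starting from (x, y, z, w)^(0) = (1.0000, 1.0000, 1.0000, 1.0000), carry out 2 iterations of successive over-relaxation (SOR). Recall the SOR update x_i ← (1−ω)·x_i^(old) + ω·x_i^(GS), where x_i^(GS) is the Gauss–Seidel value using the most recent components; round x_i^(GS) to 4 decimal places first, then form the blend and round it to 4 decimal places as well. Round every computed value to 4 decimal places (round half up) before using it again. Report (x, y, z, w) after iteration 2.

(-0.1178, 0.2721, -0.1132, -0.2502)

Iteration 1:
  x: GS value = (-8 - (-3)·1.0000 - (-4)·1.0000 - (4)·1.0000) / (13) = -0.3846;  x ← (1−ω)·1.0000 + ω·-0.3846 = 0.2939
  y: GS value = (-1 - (-4)·0.2939 - (3)·1.0000 - (-4)·1.0000) / (-12) = -0.0980;  y ← (1−ω)·1.0000 + ω·-0.0980 = 0.4400
  z: GS value = (-2 - (2)·0.2939 - (1)·0.4400 - (1)·1.0000) / (6) = -0.6713;  z ← (1−ω)·1.0000 + ω·-0.6713 = 0.1476
  w: GS value = (-8 - (3)·0.2939 - (-3)·0.4400 - (-1)·0.1476) / (11) = -0.6740;  w ← (1−ω)·1.0000 + ω·-0.6740 = 0.1463
Iteration 2:
  x: GS value = (-8 - (-3)·0.4400 - (-4)·0.1476 - (4)·0.1463) / (13) = -0.5134;  x ← (1−ω)·0.2939 + ω·-0.5134 = -0.1178
  y: GS value = (-1 - (-4)·-0.1178 - (3)·0.1476 - (-4)·0.1463) / (-12) = 0.1107;  y ← (1−ω)·0.4400 + ω·0.1107 = 0.2721
  z: GS value = (-2 - (2)·-0.1178 - (1)·0.2721 - (1)·0.1463) / (6) = -0.3638;  z ← (1−ω)·0.1476 + ω·-0.3638 = -0.1132
  w: GS value = (-8 - (3)·-0.1178 - (-3)·0.2721 - (-1)·-0.1132) / (11) = -0.6312;  w ← (1−ω)·0.1463 + ω·-0.6312 = -0.2502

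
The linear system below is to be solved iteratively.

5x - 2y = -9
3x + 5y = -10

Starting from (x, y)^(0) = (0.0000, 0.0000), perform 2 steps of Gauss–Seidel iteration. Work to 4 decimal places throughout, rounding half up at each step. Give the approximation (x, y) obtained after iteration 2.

Iteration 1:
  x = (-9 - (-2)·0.0000) / (5) = -1.8000
  y = (-10 - (3)·-1.8000) / (5) = -0.9200
Iteration 2:
  x = (-9 - (-2)·-0.9200) / (5) = -2.1680
  y = (-10 - (3)·-2.1680) / (5) = -0.6992

(-2.1680, -0.6992)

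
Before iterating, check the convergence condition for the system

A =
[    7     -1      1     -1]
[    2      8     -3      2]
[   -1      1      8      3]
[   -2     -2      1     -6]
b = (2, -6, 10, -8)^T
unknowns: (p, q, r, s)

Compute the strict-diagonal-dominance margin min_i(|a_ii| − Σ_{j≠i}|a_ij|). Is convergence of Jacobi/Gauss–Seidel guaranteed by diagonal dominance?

row 1: |7| − (1+1+1) = 4
row 2: |8| − (2+3+2) = 1
row 3: |8| − (1+1+3) = 3
row 4: |-6| − (2+2+1) = 1
minimum over rows = 1 → strictly diagonally dominant (convergence guaranteed)

1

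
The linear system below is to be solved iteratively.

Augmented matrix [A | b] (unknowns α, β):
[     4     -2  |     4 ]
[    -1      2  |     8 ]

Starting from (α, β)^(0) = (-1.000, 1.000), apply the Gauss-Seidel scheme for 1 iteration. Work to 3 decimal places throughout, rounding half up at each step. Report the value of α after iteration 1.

1.500

Iteration 1:
  α = (4 - (-2)·1.000) / (4) = 1.500
  β = (8 - (-1)·1.500) / (2) = 4.750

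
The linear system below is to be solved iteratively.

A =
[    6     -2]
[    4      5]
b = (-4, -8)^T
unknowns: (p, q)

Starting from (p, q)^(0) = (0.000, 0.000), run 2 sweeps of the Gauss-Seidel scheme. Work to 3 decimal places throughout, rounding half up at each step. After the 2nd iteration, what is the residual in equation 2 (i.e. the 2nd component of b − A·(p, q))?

Iteration 1:
  p = (-4 - (-2)·0.000) / (6) = -0.667
  q = (-8 - (4)·-0.667) / (5) = -1.066
Iteration 2:
  p = (-4 - (-2)·-1.066) / (6) = -1.022
  q = (-8 - (4)·-1.022) / (5) = -0.782
Residual b − A·x = (0.568, -0.002)

-0.002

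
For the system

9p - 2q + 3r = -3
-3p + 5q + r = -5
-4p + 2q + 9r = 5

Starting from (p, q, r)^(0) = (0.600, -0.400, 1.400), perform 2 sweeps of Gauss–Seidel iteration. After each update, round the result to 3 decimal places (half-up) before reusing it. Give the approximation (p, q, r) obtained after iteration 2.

Iteration 1:
  p = (-3 - (-2)·-0.400 - (3)·1.400) / (9) = -0.889
  q = (-5 - (-3)·-0.889 - (1)·1.400) / (5) = -1.813
  r = (5 - (-4)·-0.889 - (2)·-1.813) / (9) = 0.563
Iteration 2:
  p = (-3 - (-2)·-1.813 - (3)·0.563) / (9) = -0.924
  q = (-5 - (-3)·-0.924 - (1)·0.563) / (5) = -1.667
  r = (5 - (-4)·-0.924 - (2)·-1.667) / (9) = 0.515

(-0.924, -1.667, 0.515)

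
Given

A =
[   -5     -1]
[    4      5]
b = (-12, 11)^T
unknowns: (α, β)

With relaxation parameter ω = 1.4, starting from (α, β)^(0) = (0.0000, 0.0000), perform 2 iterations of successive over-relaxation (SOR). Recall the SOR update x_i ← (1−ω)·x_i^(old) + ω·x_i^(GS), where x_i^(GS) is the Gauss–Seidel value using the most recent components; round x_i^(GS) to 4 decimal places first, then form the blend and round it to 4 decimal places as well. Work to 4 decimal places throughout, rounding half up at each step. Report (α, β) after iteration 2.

Iteration 1:
  α: GS value = (-12 - (-1)·0.0000) / (-5) = 2.4000;  α ← (1−ω)·0.0000 + ω·2.4000 = 3.3600
  β: GS value = (11 - (4)·3.3600) / (5) = -0.4880;  β ← (1−ω)·0.0000 + ω·-0.4880 = -0.6832
Iteration 2:
  α: GS value = (-12 - (-1)·-0.6832) / (-5) = 2.5366;  α ← (1−ω)·3.3600 + ω·2.5366 = 2.2072
  β: GS value = (11 - (4)·2.2072) / (5) = 0.4342;  β ← (1−ω)·-0.6832 + ω·0.4342 = 0.8812

(2.2072, 0.8812)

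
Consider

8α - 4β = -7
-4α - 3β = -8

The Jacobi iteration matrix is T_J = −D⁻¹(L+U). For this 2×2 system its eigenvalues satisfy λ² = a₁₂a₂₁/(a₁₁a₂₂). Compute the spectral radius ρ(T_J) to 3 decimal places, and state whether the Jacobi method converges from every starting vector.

0.816

a₁₂a₂₁/(a₁₁a₂₂) = (-4)·(-4) / ((8)·(-3)) = -0.666667
ρ = √|-0.666667| = √0.666667 = 0.816
ρ < 1, so Jacobi converges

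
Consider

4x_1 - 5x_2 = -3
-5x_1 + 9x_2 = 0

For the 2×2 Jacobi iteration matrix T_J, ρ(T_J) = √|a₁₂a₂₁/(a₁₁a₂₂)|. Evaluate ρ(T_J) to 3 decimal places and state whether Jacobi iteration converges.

0.833

a₁₂a₂₁/(a₁₁a₂₂) = (-5)·(-5) / ((4)·(9)) = 0.694444
ρ = √|0.694444| = √0.694444 = 0.833
ρ < 1, so Jacobi converges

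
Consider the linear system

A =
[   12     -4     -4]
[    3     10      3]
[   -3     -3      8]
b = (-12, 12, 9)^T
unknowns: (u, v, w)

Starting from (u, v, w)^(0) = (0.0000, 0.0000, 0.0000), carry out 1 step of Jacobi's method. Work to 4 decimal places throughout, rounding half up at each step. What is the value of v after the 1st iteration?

1.2000

Iteration 1:
  u = (-12 - (-4)·0.0000 - (-4)·0.0000) / (12) = -1.0000
  v = (12 - (3)·0.0000 - (3)·0.0000) / (10) = 1.2000
  w = (9 - (-3)·0.0000 - (-3)·0.0000) / (8) = 1.1250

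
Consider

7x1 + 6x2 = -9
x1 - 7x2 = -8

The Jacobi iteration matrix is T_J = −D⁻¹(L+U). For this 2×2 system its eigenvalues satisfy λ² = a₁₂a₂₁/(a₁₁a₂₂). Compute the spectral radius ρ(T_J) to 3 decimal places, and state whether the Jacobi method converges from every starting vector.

0.350

a₁₂a₂₁/(a₁₁a₂₂) = (6)·(1) / ((7)·(-7)) = -0.122449
ρ = √|-0.122449| = √0.122449 = 0.350
ρ < 1, so Jacobi converges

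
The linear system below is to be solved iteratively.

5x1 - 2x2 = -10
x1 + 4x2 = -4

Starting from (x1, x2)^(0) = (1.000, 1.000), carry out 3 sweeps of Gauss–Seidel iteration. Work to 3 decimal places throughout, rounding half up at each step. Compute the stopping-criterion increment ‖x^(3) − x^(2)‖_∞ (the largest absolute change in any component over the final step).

0.064

Iteration 1:
  x1 = (-10 - (-2)·1.000) / (5) = -1.600
  x2 = (-4 - (1)·-1.600) / (4) = -0.600
Iteration 2:
  x1 = (-10 - (-2)·-0.600) / (5) = -2.240
  x2 = (-4 - (1)·-2.240) / (4) = -0.440
Iteration 3:
  x1 = (-10 - (-2)·-0.440) / (5) = -2.176
  x2 = (-4 - (1)·-2.176) / (4) = -0.456
Change: (0.064, -0.016) → max |·| = 0.064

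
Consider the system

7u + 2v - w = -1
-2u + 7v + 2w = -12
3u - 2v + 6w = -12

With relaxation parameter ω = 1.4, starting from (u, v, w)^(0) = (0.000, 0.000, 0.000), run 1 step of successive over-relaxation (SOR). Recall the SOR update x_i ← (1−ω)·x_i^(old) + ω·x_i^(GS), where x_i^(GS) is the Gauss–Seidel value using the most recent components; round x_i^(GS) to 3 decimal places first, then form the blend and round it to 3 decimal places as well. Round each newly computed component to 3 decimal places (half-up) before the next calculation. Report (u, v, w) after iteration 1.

Iteration 1:
  u: GS value = (-1 - (2)·0.000 - (-1)·0.000) / (7) = -0.143;  u ← (1−ω)·0.000 + ω·-0.143 = -0.200
  v: GS value = (-12 - (-2)·-0.200 - (2)·0.000) / (7) = -1.771;  v ← (1−ω)·0.000 + ω·-1.771 = -2.479
  w: GS value = (-12 - (3)·-0.200 - (-2)·-2.479) / (6) = -2.726;  w ← (1−ω)·0.000 + ω·-2.726 = -3.816

(-0.200, -2.479, -3.816)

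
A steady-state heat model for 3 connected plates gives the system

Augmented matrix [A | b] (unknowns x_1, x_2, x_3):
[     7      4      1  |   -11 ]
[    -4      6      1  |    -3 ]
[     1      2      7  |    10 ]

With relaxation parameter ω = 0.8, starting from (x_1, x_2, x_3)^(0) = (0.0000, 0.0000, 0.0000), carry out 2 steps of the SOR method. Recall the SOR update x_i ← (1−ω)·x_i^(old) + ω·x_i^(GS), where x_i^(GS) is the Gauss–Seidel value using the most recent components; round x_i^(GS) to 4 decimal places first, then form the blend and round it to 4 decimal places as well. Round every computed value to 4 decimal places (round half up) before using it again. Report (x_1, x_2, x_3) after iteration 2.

(-1.1942, -1.4551, 1.9182)

Iteration 1:
  x_1: GS value = (-11 - (4)·0.0000 - (1)·0.0000) / (7) = -1.5714;  x_1 ← (1−ω)·0.0000 + ω·-1.5714 = -1.2571
  x_2: GS value = (-3 - (-4)·-1.2571 - (1)·0.0000) / (6) = -1.3381;  x_2 ← (1−ω)·0.0000 + ω·-1.3381 = -1.0705
  x_3: GS value = (10 - (1)·-1.2571 - (2)·-1.0705) / (7) = 1.9140;  x_3 ← (1−ω)·0.0000 + ω·1.9140 = 1.5312
Iteration 2:
  x_1: GS value = (-11 - (4)·-1.0705 - (1)·1.5312) / (7) = -1.1785;  x_1 ← (1−ω)·-1.2571 + ω·-1.1785 = -1.1942
  x_2: GS value = (-3 - (-4)·-1.1942 - (1)·1.5312) / (6) = -1.5513;  x_2 ← (1−ω)·-1.0705 + ω·-1.5513 = -1.4551
  x_3: GS value = (10 - (1)·-1.1942 - (2)·-1.4551) / (7) = 2.0149;  x_3 ← (1−ω)·1.5312 + ω·2.0149 = 1.9182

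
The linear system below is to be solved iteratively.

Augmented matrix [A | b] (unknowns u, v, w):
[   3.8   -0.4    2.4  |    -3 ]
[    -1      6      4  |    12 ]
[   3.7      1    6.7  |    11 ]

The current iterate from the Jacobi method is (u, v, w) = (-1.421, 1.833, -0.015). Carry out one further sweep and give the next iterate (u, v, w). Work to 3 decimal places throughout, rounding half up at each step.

(-0.587, 1.773, 2.153)

One sweep:
  u = (-3 - (-0.4)·1.833 - (2.4)·-0.015) / (3.8) = -0.587
  v = (12 - (-1)·-1.421 - (4)·-0.015) / (6) = 1.773
  w = (11 - (3.7)·-1.421 - (1)·1.833) / (6.7) = 2.153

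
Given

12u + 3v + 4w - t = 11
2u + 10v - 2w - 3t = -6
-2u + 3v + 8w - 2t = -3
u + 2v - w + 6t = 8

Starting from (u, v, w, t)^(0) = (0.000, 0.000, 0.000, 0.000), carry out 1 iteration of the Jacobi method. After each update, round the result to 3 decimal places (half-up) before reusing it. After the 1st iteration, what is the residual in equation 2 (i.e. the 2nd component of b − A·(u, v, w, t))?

1.415

Iteration 1:
  u = (11 - (3)·0.000 - (4)·0.000 - (-1)·0.000) / (12) = 0.917
  v = (-6 - (2)·0.000 - (-2)·0.000 - (-3)·0.000) / (10) = -0.600
  w = (-3 - (-2)·0.000 - (3)·0.000 - (-2)·0.000) / (8) = -0.375
  t = (8 - (1)·0.000 - (2)·0.000 - (-1)·0.000) / (6) = 1.333
Residual b − A·x = (4.629, 1.415, 6.300, -0.090)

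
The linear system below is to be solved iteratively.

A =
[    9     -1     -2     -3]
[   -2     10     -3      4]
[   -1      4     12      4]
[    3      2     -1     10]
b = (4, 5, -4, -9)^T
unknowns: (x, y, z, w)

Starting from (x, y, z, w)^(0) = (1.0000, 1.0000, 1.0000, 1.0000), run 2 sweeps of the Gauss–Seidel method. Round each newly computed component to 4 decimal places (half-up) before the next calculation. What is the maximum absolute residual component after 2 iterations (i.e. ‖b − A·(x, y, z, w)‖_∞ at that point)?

Iteration 1:
  x = (4 - (-1)·1.0000 - (-2)·1.0000 - (-3)·1.0000) / (9) = 1.1111
  y = (5 - (-2)·1.1111 - (-3)·1.0000 - (4)·1.0000) / (10) = 0.6222
  z = (-4 - (-1)·1.1111 - (4)·0.6222 - (4)·1.0000) / (12) = -0.7815
  w = (-9 - (3)·1.1111 - (2)·0.6222 - (-1)·-0.7815) / (10) = -1.4359
Iteration 2:
  x = (4 - (-1)·0.6222 - (-2)·-0.7815 - (-3)·-1.4359) / (9) = -0.1387
  y = (5 - (-2)·-0.1387 - (-3)·-0.7815 - (4)·-1.4359) / (10) = 0.8122
  z = (-4 - (-1)·-0.1387 - (4)·0.8122 - (4)·-1.4359) / (12) = -0.1370
  w = (-9 - (3)·-0.1387 - (2)·0.8122 - (-1)·-0.1370) / (10) = -1.0345
Residual b − A·x = (2.6830, 0.3276, -1.6055, -0.0003); ∞-norm = 2.6830

2.6830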